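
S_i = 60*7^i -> [60, 420, 2940, 20580, 144060]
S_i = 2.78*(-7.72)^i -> [2.78, -21.46, 165.68, -1279.08, 9874.47]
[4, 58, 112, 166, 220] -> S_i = 4 + 54*i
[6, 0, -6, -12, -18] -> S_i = 6 + -6*i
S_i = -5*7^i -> [-5, -35, -245, -1715, -12005]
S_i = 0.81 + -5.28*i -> [0.81, -4.47, -9.75, -15.03, -20.31]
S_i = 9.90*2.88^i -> [9.9, 28.51, 82.11, 236.49, 681.09]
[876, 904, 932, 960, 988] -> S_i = 876 + 28*i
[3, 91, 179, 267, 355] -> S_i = 3 + 88*i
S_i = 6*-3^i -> [6, -18, 54, -162, 486]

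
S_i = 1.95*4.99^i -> [1.95, 9.73, 48.56, 242.29, 1209.03]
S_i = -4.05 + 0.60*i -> [-4.05, -3.45, -2.85, -2.25, -1.65]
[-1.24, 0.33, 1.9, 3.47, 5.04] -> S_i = -1.24 + 1.57*i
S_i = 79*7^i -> [79, 553, 3871, 27097, 189679]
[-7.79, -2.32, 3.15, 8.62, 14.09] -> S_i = -7.79 + 5.47*i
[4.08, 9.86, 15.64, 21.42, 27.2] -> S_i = 4.08 + 5.78*i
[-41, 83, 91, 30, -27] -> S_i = Random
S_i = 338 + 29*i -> [338, 367, 396, 425, 454]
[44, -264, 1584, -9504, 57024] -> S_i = 44*-6^i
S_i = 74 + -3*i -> [74, 71, 68, 65, 62]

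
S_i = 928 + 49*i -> [928, 977, 1026, 1075, 1124]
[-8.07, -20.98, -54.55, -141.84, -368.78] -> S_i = -8.07*2.60^i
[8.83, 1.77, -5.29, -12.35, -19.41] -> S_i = 8.83 + -7.06*i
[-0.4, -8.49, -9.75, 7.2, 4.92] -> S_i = Random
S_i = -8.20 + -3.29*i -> [-8.2, -11.49, -14.78, -18.07, -21.36]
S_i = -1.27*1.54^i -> [-1.27, -1.96, -3.01, -4.64, -7.14]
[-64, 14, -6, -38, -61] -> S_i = Random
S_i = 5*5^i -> [5, 25, 125, 625, 3125]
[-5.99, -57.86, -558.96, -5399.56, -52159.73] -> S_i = -5.99*9.66^i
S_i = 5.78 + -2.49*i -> [5.78, 3.29, 0.8, -1.69, -4.18]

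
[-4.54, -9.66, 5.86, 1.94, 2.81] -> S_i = Random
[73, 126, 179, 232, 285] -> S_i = 73 + 53*i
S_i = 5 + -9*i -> [5, -4, -13, -22, -31]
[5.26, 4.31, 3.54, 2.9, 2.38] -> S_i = 5.26*0.82^i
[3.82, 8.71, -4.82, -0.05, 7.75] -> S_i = Random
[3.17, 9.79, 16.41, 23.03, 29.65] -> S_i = 3.17 + 6.62*i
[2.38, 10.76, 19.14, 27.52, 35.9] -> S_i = 2.38 + 8.38*i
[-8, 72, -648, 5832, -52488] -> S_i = -8*-9^i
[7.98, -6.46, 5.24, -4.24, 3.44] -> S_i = 7.98*(-0.81)^i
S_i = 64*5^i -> [64, 320, 1600, 8000, 40000]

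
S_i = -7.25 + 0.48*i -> [-7.25, -6.77, -6.29, -5.81, -5.33]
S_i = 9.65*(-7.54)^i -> [9.65, -72.76, 548.62, -4136.58, 31189.81]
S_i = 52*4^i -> [52, 208, 832, 3328, 13312]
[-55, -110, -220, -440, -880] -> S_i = -55*2^i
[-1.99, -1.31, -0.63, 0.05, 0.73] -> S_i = -1.99 + 0.68*i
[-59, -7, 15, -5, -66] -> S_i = Random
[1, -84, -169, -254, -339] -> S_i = 1 + -85*i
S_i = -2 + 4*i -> [-2, 2, 6, 10, 14]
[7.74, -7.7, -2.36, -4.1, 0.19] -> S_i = Random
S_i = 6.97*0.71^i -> [6.97, 4.95, 3.51, 2.49, 1.77]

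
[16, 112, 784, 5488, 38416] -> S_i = 16*7^i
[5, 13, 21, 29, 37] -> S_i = 5 + 8*i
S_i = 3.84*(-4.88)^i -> [3.84, -18.74, 91.45, -446.26, 2177.76]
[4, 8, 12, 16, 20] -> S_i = 4 + 4*i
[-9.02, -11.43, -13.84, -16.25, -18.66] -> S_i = -9.02 + -2.41*i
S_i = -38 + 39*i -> [-38, 1, 40, 79, 118]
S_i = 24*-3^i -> [24, -72, 216, -648, 1944]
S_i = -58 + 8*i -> [-58, -50, -42, -34, -26]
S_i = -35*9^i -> [-35, -315, -2835, -25515, -229635]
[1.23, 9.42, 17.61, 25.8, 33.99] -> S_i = 1.23 + 8.19*i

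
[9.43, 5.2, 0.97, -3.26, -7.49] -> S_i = 9.43 + -4.23*i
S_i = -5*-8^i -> [-5, 40, -320, 2560, -20480]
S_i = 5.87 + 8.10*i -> [5.87, 13.97, 22.07, 30.17, 38.27]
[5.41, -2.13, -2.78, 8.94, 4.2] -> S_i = Random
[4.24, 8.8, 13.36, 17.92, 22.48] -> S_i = 4.24 + 4.56*i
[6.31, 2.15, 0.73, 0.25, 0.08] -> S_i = 6.31*0.34^i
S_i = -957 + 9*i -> [-957, -948, -939, -930, -921]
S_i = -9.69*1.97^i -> [-9.69, -19.09, -37.61, -74.08, -145.94]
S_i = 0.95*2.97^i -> [0.95, 2.82, 8.38, 24.89, 73.92]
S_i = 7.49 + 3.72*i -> [7.49, 11.21, 14.93, 18.65, 22.37]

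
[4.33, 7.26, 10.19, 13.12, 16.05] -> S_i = 4.33 + 2.93*i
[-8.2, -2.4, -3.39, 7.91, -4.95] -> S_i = Random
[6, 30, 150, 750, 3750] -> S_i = 6*5^i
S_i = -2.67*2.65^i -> [-2.67, -7.08, -18.75, -49.69, -131.67]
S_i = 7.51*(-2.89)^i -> [7.51, -21.7, 62.72, -181.27, 523.88]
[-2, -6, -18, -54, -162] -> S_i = -2*3^i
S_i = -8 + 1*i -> [-8, -7, -6, -5, -4]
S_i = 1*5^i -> [1, 5, 25, 125, 625]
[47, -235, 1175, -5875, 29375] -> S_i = 47*-5^i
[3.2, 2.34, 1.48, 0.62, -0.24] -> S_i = 3.20 + -0.86*i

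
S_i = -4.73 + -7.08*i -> [-4.73, -11.81, -18.89, -25.97, -33.05]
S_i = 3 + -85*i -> [3, -82, -167, -252, -337]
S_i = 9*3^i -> [9, 27, 81, 243, 729]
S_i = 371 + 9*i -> [371, 380, 389, 398, 407]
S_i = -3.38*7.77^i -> [-3.38, -26.26, -204.06, -1585.55, -12319.72]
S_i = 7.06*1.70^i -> [7.06, 12.0, 20.4, 34.69, 58.97]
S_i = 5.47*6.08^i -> [5.47, 33.26, 202.21, 1229.41, 7474.84]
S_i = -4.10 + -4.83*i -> [-4.1, -8.93, -13.76, -18.59, -23.42]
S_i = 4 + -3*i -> [4, 1, -2, -5, -8]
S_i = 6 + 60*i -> [6, 66, 126, 186, 246]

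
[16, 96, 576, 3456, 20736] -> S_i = 16*6^i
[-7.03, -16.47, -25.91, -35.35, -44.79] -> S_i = -7.03 + -9.44*i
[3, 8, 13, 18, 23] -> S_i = 3 + 5*i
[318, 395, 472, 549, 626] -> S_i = 318 + 77*i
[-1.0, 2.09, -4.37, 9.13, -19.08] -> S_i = -1.00*(-2.09)^i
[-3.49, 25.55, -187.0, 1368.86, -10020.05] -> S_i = -3.49*(-7.32)^i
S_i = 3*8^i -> [3, 24, 192, 1536, 12288]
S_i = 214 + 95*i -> [214, 309, 404, 499, 594]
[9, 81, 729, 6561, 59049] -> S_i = 9*9^i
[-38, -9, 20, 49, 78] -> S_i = -38 + 29*i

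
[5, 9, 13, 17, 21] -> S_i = 5 + 4*i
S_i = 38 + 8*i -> [38, 46, 54, 62, 70]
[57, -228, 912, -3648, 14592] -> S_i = 57*-4^i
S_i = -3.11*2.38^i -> [-3.11, -7.4, -17.62, -41.93, -99.79]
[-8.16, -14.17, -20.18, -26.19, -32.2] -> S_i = -8.16 + -6.01*i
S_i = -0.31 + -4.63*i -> [-0.31, -4.94, -9.57, -14.2, -18.83]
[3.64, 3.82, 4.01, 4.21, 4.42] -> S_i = 3.64*1.05^i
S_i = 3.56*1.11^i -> [3.56, 3.95, 4.39, 4.87, 5.4]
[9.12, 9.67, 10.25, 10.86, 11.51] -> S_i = 9.12*1.06^i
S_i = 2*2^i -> [2, 4, 8, 16, 32]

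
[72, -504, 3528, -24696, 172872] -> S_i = 72*-7^i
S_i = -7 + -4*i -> [-7, -11, -15, -19, -23]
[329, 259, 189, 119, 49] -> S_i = 329 + -70*i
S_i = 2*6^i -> [2, 12, 72, 432, 2592]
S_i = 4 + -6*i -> [4, -2, -8, -14, -20]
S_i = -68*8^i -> [-68, -544, -4352, -34816, -278528]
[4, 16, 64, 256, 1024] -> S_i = 4*4^i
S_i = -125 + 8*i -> [-125, -117, -109, -101, -93]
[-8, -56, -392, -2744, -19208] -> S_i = -8*7^i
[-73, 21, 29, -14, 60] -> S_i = Random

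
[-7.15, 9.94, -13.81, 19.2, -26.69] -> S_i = -7.15*(-1.39)^i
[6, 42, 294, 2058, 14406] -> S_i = 6*7^i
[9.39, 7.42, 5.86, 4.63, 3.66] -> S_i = 9.39*0.79^i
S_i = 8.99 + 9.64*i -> [8.99, 18.63, 28.27, 37.91, 47.55]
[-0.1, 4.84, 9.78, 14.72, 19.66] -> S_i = -0.10 + 4.94*i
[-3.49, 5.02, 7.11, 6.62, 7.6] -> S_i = Random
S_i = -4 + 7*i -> [-4, 3, 10, 17, 24]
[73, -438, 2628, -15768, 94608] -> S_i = 73*-6^i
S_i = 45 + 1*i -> [45, 46, 47, 48, 49]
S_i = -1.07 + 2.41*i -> [-1.07, 1.34, 3.75, 6.16, 8.57]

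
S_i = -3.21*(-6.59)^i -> [-3.21, 21.15, -139.4, 918.67, -6054.06]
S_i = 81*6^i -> [81, 486, 2916, 17496, 104976]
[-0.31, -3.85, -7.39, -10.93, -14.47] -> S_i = -0.31 + -3.54*i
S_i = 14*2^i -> [14, 28, 56, 112, 224]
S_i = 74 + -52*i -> [74, 22, -30, -82, -134]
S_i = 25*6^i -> [25, 150, 900, 5400, 32400]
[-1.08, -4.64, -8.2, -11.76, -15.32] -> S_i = -1.08 + -3.56*i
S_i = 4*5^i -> [4, 20, 100, 500, 2500]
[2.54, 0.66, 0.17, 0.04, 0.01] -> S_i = 2.54*0.26^i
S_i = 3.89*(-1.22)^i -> [3.89, -4.75, 5.79, -7.06, 8.62]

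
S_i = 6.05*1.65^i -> [6.05, 9.98, 16.47, 27.18, 44.84]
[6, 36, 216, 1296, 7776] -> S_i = 6*6^i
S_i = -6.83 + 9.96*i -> [-6.83, 3.13, 13.09, 23.05, 33.01]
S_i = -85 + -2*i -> [-85, -87, -89, -91, -93]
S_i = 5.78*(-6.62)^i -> [5.78, -38.26, 253.31, -1676.88, 11100.94]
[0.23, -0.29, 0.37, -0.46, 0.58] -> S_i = 0.23*(-1.26)^i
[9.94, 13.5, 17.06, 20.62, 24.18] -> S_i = 9.94 + 3.56*i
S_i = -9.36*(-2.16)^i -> [-9.36, 20.22, -43.67, 94.33, -203.75]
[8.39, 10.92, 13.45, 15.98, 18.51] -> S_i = 8.39 + 2.53*i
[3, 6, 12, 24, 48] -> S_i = 3*2^i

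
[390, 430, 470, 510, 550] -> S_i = 390 + 40*i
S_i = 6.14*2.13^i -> [6.14, 13.08, 27.86, 59.33, 126.38]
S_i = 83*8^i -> [83, 664, 5312, 42496, 339968]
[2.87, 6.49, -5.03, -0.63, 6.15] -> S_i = Random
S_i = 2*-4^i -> [2, -8, 32, -128, 512]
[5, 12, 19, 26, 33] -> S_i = 5 + 7*i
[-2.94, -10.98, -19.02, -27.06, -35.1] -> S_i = -2.94 + -8.04*i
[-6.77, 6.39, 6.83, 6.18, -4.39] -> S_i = Random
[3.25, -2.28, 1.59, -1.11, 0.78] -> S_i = 3.25*(-0.70)^i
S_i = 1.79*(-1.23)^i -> [1.79, -2.2, 2.71, -3.33, 4.1]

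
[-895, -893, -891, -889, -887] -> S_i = -895 + 2*i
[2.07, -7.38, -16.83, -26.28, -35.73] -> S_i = 2.07 + -9.45*i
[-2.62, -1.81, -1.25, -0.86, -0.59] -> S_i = -2.62*0.69^i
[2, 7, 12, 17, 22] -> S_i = 2 + 5*i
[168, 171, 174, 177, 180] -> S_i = 168 + 3*i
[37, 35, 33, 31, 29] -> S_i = 37 + -2*i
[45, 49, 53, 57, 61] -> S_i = 45 + 4*i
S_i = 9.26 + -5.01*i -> [9.26, 4.25, -0.76, -5.77, -10.78]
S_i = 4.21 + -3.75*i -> [4.21, 0.46, -3.29, -7.04, -10.79]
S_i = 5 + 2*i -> [5, 7, 9, 11, 13]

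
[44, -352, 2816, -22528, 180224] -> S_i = 44*-8^i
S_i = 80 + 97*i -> [80, 177, 274, 371, 468]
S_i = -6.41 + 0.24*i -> [-6.41, -6.17, -5.93, -5.69, -5.45]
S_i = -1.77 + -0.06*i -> [-1.77, -1.83, -1.89, -1.95, -2.01]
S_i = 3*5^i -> [3, 15, 75, 375, 1875]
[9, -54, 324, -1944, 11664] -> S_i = 9*-6^i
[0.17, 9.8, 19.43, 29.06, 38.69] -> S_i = 0.17 + 9.63*i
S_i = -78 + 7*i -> [-78, -71, -64, -57, -50]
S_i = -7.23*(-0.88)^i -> [-7.23, 6.36, -5.6, 4.93, -4.34]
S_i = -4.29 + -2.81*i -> [-4.29, -7.1, -9.91, -12.72, -15.53]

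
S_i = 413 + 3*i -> [413, 416, 419, 422, 425]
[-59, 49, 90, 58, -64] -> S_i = Random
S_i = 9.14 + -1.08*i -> [9.14, 8.06, 6.98, 5.9, 4.82]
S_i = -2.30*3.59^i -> [-2.3, -8.26, -29.64, -106.42, -382.04]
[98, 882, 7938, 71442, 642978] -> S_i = 98*9^i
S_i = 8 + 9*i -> [8, 17, 26, 35, 44]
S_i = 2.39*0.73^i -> [2.39, 1.74, 1.27, 0.93, 0.68]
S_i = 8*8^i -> [8, 64, 512, 4096, 32768]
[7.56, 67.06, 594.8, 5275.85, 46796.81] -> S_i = 7.56*8.87^i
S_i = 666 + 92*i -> [666, 758, 850, 942, 1034]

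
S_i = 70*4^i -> [70, 280, 1120, 4480, 17920]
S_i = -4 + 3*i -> [-4, -1, 2, 5, 8]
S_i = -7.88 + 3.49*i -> [-7.88, -4.39, -0.9, 2.59, 6.08]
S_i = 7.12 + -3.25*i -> [7.12, 3.87, 0.62, -2.63, -5.88]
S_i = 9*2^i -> [9, 18, 36, 72, 144]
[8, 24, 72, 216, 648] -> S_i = 8*3^i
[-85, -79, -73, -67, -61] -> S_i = -85 + 6*i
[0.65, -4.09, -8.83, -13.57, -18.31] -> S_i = 0.65 + -4.74*i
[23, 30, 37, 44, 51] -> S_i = 23 + 7*i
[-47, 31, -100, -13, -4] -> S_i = Random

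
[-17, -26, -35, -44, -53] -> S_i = -17 + -9*i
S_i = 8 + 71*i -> [8, 79, 150, 221, 292]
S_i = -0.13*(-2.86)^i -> [-0.13, 0.37, -1.06, 3.04, -8.7]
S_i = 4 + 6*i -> [4, 10, 16, 22, 28]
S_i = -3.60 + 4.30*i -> [-3.6, 0.7, 5.0, 9.3, 13.6]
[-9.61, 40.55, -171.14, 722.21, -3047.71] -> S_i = -9.61*(-4.22)^i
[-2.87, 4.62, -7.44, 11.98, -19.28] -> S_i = -2.87*(-1.61)^i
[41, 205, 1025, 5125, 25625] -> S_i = 41*5^i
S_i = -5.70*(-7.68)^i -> [-5.7, 43.78, -336.2, 2582.01, -19829.86]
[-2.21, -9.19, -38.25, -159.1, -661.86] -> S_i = -2.21*4.16^i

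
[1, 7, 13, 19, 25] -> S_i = 1 + 6*i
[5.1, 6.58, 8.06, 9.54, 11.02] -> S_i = 5.10 + 1.48*i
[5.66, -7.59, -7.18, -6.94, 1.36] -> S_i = Random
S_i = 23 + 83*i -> [23, 106, 189, 272, 355]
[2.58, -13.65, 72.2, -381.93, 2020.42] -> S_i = 2.58*(-5.29)^i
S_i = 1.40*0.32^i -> [1.4, 0.45, 0.14, 0.05, 0.01]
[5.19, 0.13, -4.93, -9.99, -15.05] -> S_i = 5.19 + -5.06*i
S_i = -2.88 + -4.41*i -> [-2.88, -7.29, -11.7, -16.11, -20.52]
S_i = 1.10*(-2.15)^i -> [1.1, -2.37, 5.08, -10.93, 23.5]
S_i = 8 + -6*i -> [8, 2, -4, -10, -16]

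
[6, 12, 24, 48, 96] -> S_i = 6*2^i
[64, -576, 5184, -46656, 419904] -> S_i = 64*-9^i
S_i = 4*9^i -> [4, 36, 324, 2916, 26244]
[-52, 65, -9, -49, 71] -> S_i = Random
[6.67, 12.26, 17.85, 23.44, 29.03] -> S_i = 6.67 + 5.59*i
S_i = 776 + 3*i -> [776, 779, 782, 785, 788]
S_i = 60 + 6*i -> [60, 66, 72, 78, 84]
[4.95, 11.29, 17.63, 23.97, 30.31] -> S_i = 4.95 + 6.34*i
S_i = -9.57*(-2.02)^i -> [-9.57, 19.33, -39.05, 78.88, -159.34]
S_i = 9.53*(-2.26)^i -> [9.53, -21.54, 48.68, -110.01, 248.61]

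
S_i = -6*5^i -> [-6, -30, -150, -750, -3750]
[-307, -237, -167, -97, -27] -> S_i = -307 + 70*i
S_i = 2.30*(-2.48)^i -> [2.3, -5.7, 14.15, -35.08, 87.0]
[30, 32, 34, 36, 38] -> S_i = 30 + 2*i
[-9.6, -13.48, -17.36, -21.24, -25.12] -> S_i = -9.60 + -3.88*i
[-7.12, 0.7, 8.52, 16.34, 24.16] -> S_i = -7.12 + 7.82*i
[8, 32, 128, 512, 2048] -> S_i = 8*4^i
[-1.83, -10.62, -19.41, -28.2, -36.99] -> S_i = -1.83 + -8.79*i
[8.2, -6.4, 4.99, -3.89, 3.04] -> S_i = 8.20*(-0.78)^i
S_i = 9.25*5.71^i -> [9.25, 52.82, 301.59, 1722.07, 9833.0]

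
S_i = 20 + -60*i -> [20, -40, -100, -160, -220]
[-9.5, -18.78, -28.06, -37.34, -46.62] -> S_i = -9.50 + -9.28*i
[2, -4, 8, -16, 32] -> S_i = 2*-2^i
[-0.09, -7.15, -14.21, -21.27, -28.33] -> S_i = -0.09 + -7.06*i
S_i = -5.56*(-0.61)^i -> [-5.56, 3.39, -2.07, 1.26, -0.77]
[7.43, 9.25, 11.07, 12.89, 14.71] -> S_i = 7.43 + 1.82*i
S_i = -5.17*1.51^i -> [-5.17, -7.81, -11.79, -17.8, -26.88]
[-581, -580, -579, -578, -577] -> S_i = -581 + 1*i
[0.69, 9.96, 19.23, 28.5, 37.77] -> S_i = 0.69 + 9.27*i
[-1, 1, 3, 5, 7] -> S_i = -1 + 2*i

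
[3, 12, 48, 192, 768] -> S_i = 3*4^i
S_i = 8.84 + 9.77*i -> [8.84, 18.61, 28.38, 38.15, 47.92]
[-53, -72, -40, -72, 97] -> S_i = Random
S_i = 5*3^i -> [5, 15, 45, 135, 405]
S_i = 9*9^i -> [9, 81, 729, 6561, 59049]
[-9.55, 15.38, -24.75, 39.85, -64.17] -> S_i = -9.55*(-1.61)^i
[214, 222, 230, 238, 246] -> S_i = 214 + 8*i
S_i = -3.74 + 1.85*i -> [-3.74, -1.89, -0.04, 1.81, 3.66]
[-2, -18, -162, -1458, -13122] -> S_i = -2*9^i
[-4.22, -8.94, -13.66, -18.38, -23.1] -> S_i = -4.22 + -4.72*i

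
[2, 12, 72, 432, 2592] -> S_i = 2*6^i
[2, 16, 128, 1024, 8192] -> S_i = 2*8^i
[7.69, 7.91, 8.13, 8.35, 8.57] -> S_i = 7.69 + 0.22*i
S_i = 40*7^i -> [40, 280, 1960, 13720, 96040]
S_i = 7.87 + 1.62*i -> [7.87, 9.49, 11.11, 12.73, 14.35]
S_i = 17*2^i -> [17, 34, 68, 136, 272]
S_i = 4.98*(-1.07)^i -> [4.98, -5.33, 5.7, -6.1, 6.53]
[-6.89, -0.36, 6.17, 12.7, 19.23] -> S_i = -6.89 + 6.53*i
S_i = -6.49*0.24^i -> [-6.49, -1.56, -0.37, -0.09, -0.02]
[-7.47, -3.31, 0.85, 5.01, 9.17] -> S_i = -7.47 + 4.16*i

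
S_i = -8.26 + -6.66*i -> [-8.26, -14.92, -21.58, -28.24, -34.9]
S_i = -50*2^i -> [-50, -100, -200, -400, -800]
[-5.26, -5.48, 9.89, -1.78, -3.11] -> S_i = Random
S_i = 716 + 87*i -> [716, 803, 890, 977, 1064]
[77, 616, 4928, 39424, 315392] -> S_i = 77*8^i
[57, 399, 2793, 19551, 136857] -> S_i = 57*7^i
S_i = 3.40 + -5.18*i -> [3.4, -1.78, -6.96, -12.14, -17.32]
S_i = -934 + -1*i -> [-934, -935, -936, -937, -938]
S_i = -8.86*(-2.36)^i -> [-8.86, 20.91, -49.35, 116.46, -274.84]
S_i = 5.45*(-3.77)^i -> [5.45, -20.55, 77.46, -292.03, 1100.94]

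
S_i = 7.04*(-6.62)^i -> [7.04, -46.6, 308.52, -2042.43, 13520.87]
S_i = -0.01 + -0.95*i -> [-0.01, -0.96, -1.91, -2.86, -3.81]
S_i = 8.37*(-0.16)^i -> [8.37, -1.34, 0.21, -0.03, 0.01]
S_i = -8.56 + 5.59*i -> [-8.56, -2.97, 2.62, 8.21, 13.8]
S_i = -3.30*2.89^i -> [-3.3, -9.54, -27.56, -79.65, -230.2]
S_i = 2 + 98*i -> [2, 100, 198, 296, 394]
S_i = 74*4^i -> [74, 296, 1184, 4736, 18944]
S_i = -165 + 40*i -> [-165, -125, -85, -45, -5]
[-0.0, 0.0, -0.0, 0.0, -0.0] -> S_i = -0.00*(-6.20)^i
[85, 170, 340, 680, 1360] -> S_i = 85*2^i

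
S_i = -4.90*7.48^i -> [-4.9, -36.65, -274.16, -2050.69, -15339.19]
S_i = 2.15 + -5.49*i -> [2.15, -3.34, -8.83, -14.32, -19.81]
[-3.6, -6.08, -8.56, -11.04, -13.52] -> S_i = -3.60 + -2.48*i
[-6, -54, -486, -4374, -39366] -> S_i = -6*9^i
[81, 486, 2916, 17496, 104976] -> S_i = 81*6^i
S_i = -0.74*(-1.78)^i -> [-0.74, 1.32, -2.34, 4.17, -7.43]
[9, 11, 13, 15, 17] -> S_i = 9 + 2*i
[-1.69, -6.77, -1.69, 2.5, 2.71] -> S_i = Random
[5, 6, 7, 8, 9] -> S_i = 5 + 1*i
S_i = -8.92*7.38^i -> [-8.92, -65.83, -485.82, -3585.37, -26460.03]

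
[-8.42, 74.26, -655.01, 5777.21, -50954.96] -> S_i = -8.42*(-8.82)^i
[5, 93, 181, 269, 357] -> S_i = 5 + 88*i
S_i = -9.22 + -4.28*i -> [-9.22, -13.5, -17.78, -22.06, -26.34]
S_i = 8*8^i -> [8, 64, 512, 4096, 32768]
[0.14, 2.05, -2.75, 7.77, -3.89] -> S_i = Random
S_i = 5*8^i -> [5, 40, 320, 2560, 20480]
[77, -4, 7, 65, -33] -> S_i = Random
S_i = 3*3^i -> [3, 9, 27, 81, 243]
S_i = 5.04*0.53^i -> [5.04, 2.67, 1.42, 0.75, 0.4]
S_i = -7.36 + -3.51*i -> [-7.36, -10.87, -14.38, -17.89, -21.4]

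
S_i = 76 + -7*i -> [76, 69, 62, 55, 48]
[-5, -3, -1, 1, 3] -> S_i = -5 + 2*i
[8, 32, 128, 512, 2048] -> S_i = 8*4^i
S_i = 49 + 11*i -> [49, 60, 71, 82, 93]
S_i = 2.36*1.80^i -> [2.36, 4.25, 7.65, 13.76, 24.77]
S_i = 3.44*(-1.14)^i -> [3.44, -3.92, 4.47, -5.1, 5.81]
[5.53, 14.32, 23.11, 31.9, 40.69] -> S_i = 5.53 + 8.79*i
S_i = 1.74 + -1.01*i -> [1.74, 0.73, -0.28, -1.29, -2.3]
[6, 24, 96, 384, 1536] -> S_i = 6*4^i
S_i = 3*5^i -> [3, 15, 75, 375, 1875]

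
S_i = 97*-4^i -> [97, -388, 1552, -6208, 24832]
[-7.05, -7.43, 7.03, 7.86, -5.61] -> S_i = Random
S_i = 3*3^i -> [3, 9, 27, 81, 243]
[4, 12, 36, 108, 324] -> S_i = 4*3^i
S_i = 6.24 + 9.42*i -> [6.24, 15.66, 25.08, 34.5, 43.92]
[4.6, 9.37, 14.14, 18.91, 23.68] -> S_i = 4.60 + 4.77*i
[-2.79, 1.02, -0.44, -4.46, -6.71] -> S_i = Random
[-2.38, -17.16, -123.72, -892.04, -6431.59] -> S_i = -2.38*7.21^i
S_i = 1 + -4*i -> [1, -3, -7, -11, -15]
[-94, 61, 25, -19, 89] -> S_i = Random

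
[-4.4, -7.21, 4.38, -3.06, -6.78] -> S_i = Random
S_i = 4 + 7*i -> [4, 11, 18, 25, 32]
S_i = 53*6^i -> [53, 318, 1908, 11448, 68688]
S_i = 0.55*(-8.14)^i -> [0.55, -4.48, 36.44, -296.64, 2414.68]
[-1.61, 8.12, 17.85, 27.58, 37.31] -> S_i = -1.61 + 9.73*i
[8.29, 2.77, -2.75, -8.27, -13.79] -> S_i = 8.29 + -5.52*i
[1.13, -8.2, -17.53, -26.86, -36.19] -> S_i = 1.13 + -9.33*i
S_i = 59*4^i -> [59, 236, 944, 3776, 15104]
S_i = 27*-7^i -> [27, -189, 1323, -9261, 64827]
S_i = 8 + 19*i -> [8, 27, 46, 65, 84]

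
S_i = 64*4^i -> [64, 256, 1024, 4096, 16384]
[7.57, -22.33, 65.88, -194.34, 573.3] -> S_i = 7.57*(-2.95)^i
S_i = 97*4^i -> [97, 388, 1552, 6208, 24832]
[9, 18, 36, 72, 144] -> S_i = 9*2^i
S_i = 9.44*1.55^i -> [9.44, 14.63, 22.68, 35.15, 54.49]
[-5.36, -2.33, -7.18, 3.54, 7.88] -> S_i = Random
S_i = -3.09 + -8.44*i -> [-3.09, -11.53, -19.97, -28.41, -36.85]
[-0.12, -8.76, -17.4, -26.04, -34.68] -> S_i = -0.12 + -8.64*i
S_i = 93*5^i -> [93, 465, 2325, 11625, 58125]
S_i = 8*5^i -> [8, 40, 200, 1000, 5000]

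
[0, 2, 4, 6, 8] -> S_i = 0 + 2*i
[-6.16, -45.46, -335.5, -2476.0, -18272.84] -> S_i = -6.16*7.38^i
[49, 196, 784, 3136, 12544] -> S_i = 49*4^i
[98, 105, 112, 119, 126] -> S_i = 98 + 7*i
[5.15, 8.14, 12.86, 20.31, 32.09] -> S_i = 5.15*1.58^i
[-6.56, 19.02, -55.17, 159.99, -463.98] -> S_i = -6.56*(-2.90)^i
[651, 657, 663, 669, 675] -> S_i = 651 + 6*i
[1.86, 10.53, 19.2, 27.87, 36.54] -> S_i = 1.86 + 8.67*i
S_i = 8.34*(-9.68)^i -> [8.34, -80.73, 781.48, -7564.71, 73226.37]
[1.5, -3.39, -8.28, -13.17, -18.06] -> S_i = 1.50 + -4.89*i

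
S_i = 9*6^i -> [9, 54, 324, 1944, 11664]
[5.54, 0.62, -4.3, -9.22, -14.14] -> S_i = 5.54 + -4.92*i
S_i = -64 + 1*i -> [-64, -63, -62, -61, -60]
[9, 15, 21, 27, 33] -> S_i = 9 + 6*i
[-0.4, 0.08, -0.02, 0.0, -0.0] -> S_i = -0.40*(-0.20)^i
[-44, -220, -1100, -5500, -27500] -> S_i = -44*5^i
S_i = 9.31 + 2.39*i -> [9.31, 11.7, 14.09, 16.48, 18.87]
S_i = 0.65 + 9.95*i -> [0.65, 10.6, 20.55, 30.5, 40.45]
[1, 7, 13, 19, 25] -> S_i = 1 + 6*i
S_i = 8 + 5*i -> [8, 13, 18, 23, 28]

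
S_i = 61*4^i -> [61, 244, 976, 3904, 15616]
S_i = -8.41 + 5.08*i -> [-8.41, -3.33, 1.75, 6.83, 11.91]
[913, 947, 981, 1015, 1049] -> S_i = 913 + 34*i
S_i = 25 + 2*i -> [25, 27, 29, 31, 33]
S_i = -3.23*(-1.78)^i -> [-3.23, 5.75, -10.23, 18.22, -32.43]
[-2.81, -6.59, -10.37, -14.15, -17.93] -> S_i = -2.81 + -3.78*i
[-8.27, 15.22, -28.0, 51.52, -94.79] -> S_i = -8.27*(-1.84)^i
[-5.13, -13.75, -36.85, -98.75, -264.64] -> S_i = -5.13*2.68^i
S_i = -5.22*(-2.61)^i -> [-5.22, 13.62, -35.56, 92.81, -242.23]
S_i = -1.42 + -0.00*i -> [-1.42, -1.42, -1.42, -1.42, -1.42]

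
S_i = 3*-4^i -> [3, -12, 48, -192, 768]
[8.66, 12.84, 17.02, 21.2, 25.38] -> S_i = 8.66 + 4.18*i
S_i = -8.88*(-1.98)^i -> [-8.88, 17.58, -34.81, 68.93, -136.48]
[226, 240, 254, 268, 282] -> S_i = 226 + 14*i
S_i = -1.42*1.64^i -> [-1.42, -2.33, -3.82, -6.26, -10.27]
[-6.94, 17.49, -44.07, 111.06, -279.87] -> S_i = -6.94*(-2.52)^i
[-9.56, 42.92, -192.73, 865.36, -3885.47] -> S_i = -9.56*(-4.49)^i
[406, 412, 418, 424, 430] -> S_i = 406 + 6*i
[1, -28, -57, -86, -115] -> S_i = 1 + -29*i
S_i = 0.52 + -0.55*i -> [0.52, -0.03, -0.58, -1.13, -1.68]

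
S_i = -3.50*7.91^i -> [-3.5, -27.68, -218.99, -1732.2, -13701.68]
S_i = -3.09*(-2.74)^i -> [-3.09, 8.47, -23.2, 63.56, -174.16]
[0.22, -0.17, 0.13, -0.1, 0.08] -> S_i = 0.22*(-0.77)^i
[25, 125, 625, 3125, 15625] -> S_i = 25*5^i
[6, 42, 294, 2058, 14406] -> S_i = 6*7^i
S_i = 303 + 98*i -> [303, 401, 499, 597, 695]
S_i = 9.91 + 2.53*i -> [9.91, 12.44, 14.97, 17.5, 20.03]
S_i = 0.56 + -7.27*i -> [0.56, -6.71, -13.98, -21.25, -28.52]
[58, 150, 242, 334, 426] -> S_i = 58 + 92*i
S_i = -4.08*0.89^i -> [-4.08, -3.63, -3.23, -2.88, -2.56]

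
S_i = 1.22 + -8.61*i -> [1.22, -7.39, -16.0, -24.61, -33.22]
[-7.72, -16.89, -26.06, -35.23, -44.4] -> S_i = -7.72 + -9.17*i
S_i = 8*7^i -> [8, 56, 392, 2744, 19208]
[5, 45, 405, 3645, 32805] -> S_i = 5*9^i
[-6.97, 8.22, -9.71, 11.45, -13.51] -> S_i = -6.97*(-1.18)^i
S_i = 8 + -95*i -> [8, -87, -182, -277, -372]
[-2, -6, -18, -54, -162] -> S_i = -2*3^i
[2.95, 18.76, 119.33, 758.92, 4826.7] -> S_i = 2.95*6.36^i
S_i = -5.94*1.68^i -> [-5.94, -9.98, -16.77, -28.17, -47.32]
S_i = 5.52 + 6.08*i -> [5.52, 11.6, 17.68, 23.76, 29.84]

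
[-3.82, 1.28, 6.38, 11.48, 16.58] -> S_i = -3.82 + 5.10*i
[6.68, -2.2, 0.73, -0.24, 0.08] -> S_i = 6.68*(-0.33)^i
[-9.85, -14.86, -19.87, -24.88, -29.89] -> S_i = -9.85 + -5.01*i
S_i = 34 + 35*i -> [34, 69, 104, 139, 174]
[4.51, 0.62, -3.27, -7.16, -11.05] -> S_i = 4.51 + -3.89*i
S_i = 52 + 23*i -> [52, 75, 98, 121, 144]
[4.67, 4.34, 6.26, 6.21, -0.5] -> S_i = Random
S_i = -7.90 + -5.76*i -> [-7.9, -13.66, -19.42, -25.18, -30.94]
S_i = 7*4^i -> [7, 28, 112, 448, 1792]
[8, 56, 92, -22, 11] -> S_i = Random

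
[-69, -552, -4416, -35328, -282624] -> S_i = -69*8^i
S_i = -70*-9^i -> [-70, 630, -5670, 51030, -459270]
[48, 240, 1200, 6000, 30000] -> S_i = 48*5^i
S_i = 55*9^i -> [55, 495, 4455, 40095, 360855]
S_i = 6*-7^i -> [6, -42, 294, -2058, 14406]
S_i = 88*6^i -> [88, 528, 3168, 19008, 114048]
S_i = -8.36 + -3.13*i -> [-8.36, -11.49, -14.62, -17.75, -20.88]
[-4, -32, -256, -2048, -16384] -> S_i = -4*8^i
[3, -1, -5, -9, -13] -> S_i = 3 + -4*i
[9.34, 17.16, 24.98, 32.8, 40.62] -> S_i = 9.34 + 7.82*i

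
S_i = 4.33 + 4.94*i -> [4.33, 9.27, 14.21, 19.15, 24.09]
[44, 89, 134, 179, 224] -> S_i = 44 + 45*i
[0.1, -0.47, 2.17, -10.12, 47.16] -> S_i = 0.10*(-4.66)^i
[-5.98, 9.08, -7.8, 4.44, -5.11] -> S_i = Random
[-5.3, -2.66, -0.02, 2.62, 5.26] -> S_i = -5.30 + 2.64*i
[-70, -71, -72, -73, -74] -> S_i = -70 + -1*i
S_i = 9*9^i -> [9, 81, 729, 6561, 59049]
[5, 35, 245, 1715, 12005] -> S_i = 5*7^i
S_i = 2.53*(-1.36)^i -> [2.53, -3.44, 4.68, -6.36, 8.66]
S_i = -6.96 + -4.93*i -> [-6.96, -11.89, -16.82, -21.75, -26.68]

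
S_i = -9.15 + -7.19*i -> [-9.15, -16.34, -23.53, -30.72, -37.91]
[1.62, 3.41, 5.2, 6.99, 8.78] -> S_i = 1.62 + 1.79*i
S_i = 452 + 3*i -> [452, 455, 458, 461, 464]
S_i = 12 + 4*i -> [12, 16, 20, 24, 28]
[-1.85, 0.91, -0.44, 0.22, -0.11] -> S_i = -1.85*(-0.49)^i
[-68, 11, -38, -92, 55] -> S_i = Random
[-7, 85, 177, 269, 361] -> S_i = -7 + 92*i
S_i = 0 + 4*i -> [0, 4, 8, 12, 16]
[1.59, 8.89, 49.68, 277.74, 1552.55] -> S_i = 1.59*5.59^i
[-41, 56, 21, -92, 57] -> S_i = Random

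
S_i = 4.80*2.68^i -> [4.8, 12.86, 34.48, 92.39, 247.62]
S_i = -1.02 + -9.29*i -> [-1.02, -10.31, -19.6, -28.89, -38.18]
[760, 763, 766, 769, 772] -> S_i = 760 + 3*i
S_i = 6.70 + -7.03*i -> [6.7, -0.33, -7.36, -14.39, -21.42]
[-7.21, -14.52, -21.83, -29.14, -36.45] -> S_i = -7.21 + -7.31*i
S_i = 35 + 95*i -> [35, 130, 225, 320, 415]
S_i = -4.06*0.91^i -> [-4.06, -3.69, -3.36, -3.06, -2.78]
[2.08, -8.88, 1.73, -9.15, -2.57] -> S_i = Random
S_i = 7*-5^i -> [7, -35, 175, -875, 4375]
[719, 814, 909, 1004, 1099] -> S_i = 719 + 95*i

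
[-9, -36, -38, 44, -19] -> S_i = Random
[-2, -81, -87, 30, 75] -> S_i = Random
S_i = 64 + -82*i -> [64, -18, -100, -182, -264]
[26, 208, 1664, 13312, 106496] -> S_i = 26*8^i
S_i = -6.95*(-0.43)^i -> [-6.95, 2.99, -1.29, 0.55, -0.24]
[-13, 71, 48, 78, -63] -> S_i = Random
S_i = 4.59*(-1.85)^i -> [4.59, -8.49, 15.71, -29.06, 53.76]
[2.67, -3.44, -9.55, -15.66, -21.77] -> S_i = 2.67 + -6.11*i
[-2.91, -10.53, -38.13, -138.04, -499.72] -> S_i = -2.91*3.62^i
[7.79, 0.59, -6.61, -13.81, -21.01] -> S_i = 7.79 + -7.20*i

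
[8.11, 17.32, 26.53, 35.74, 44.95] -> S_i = 8.11 + 9.21*i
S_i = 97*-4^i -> [97, -388, 1552, -6208, 24832]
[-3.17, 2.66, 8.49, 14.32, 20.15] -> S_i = -3.17 + 5.83*i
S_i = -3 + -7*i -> [-3, -10, -17, -24, -31]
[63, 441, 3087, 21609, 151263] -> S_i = 63*7^i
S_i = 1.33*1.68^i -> [1.33, 2.23, 3.75, 6.31, 10.59]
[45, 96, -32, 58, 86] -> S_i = Random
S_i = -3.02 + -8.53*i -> [-3.02, -11.55, -20.08, -28.61, -37.14]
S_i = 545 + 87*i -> [545, 632, 719, 806, 893]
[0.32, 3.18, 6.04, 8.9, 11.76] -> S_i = 0.32 + 2.86*i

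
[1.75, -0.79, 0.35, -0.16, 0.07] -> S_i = 1.75*(-0.45)^i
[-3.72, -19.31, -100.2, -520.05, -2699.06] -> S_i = -3.72*5.19^i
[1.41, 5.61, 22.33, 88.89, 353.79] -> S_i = 1.41*3.98^i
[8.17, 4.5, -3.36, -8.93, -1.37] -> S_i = Random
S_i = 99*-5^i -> [99, -495, 2475, -12375, 61875]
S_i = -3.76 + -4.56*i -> [-3.76, -8.32, -12.88, -17.44, -22.0]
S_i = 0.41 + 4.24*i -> [0.41, 4.65, 8.89, 13.13, 17.37]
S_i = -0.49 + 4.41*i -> [-0.49, 3.92, 8.33, 12.74, 17.15]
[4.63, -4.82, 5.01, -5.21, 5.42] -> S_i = 4.63*(-1.04)^i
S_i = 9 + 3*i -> [9, 12, 15, 18, 21]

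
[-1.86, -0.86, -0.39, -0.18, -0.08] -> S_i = -1.86*0.46^i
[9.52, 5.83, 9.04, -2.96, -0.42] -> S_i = Random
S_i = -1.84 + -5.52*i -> [-1.84, -7.36, -12.88, -18.4, -23.92]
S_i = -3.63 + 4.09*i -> [-3.63, 0.46, 4.55, 8.64, 12.73]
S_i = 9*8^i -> [9, 72, 576, 4608, 36864]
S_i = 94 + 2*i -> [94, 96, 98, 100, 102]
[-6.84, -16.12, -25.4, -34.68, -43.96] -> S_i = -6.84 + -9.28*i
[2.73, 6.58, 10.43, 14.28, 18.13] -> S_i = 2.73 + 3.85*i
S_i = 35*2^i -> [35, 70, 140, 280, 560]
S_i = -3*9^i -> [-3, -27, -243, -2187, -19683]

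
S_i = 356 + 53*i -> [356, 409, 462, 515, 568]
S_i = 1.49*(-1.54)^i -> [1.49, -2.29, 3.53, -5.44, 8.38]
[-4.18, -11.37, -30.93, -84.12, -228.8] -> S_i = -4.18*2.72^i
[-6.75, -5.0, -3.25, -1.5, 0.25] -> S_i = -6.75 + 1.75*i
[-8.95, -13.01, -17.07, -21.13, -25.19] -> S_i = -8.95 + -4.06*i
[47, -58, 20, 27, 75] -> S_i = Random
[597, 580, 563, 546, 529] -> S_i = 597 + -17*i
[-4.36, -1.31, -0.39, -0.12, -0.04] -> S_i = -4.36*0.30^i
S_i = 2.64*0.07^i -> [2.64, 0.18, 0.01, 0.0, 0.0]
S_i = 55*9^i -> [55, 495, 4455, 40095, 360855]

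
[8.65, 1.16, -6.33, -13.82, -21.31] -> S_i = 8.65 + -7.49*i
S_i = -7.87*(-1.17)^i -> [-7.87, 9.21, -10.77, 12.6, -14.75]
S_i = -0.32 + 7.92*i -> [-0.32, 7.6, 15.52, 23.44, 31.36]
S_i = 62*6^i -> [62, 372, 2232, 13392, 80352]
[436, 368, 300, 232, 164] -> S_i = 436 + -68*i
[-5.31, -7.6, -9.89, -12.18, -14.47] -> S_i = -5.31 + -2.29*i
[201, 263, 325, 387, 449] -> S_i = 201 + 62*i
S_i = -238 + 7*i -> [-238, -231, -224, -217, -210]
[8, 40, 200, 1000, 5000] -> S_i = 8*5^i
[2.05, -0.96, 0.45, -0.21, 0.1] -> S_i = 2.05*(-0.47)^i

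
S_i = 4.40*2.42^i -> [4.4, 10.65, 25.77, 62.36, 150.91]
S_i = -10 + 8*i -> [-10, -2, 6, 14, 22]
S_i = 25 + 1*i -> [25, 26, 27, 28, 29]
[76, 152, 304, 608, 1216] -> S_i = 76*2^i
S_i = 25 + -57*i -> [25, -32, -89, -146, -203]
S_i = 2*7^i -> [2, 14, 98, 686, 4802]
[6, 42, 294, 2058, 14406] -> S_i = 6*7^i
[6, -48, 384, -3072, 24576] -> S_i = 6*-8^i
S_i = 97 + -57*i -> [97, 40, -17, -74, -131]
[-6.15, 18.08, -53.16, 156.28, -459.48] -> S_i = -6.15*(-2.94)^i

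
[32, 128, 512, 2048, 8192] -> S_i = 32*4^i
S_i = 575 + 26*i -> [575, 601, 627, 653, 679]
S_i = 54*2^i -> [54, 108, 216, 432, 864]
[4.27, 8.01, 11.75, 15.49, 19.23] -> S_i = 4.27 + 3.74*i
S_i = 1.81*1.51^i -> [1.81, 2.73, 4.13, 6.23, 9.41]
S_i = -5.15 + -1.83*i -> [-5.15, -6.98, -8.81, -10.64, -12.47]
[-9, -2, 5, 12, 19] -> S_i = -9 + 7*i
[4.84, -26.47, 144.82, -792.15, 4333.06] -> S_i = 4.84*(-5.47)^i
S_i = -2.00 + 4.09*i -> [-2.0, 2.09, 6.18, 10.27, 14.36]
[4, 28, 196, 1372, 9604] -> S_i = 4*7^i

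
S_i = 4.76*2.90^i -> [4.76, 13.8, 40.03, 116.09, 336.67]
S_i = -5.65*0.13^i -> [-5.65, -0.73, -0.1, -0.01, -0.0]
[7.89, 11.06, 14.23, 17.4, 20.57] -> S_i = 7.89 + 3.17*i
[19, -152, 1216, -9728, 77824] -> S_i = 19*-8^i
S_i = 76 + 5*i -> [76, 81, 86, 91, 96]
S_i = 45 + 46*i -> [45, 91, 137, 183, 229]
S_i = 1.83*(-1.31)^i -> [1.83, -2.4, 3.14, -4.11, 5.39]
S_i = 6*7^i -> [6, 42, 294, 2058, 14406]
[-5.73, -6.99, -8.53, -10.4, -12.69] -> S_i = -5.73*1.22^i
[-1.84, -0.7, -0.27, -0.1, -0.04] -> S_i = -1.84*0.38^i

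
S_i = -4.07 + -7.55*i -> [-4.07, -11.62, -19.17, -26.72, -34.27]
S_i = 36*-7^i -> [36, -252, 1764, -12348, 86436]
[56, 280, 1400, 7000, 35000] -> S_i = 56*5^i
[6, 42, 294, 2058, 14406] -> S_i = 6*7^i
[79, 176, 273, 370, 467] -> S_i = 79 + 97*i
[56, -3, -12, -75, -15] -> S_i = Random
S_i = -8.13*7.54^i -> [-8.13, -61.3, -462.2, -3485.01, -26277.01]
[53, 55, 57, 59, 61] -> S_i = 53 + 2*i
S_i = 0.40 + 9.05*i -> [0.4, 9.45, 18.5, 27.55, 36.6]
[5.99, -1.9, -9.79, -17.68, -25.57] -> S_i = 5.99 + -7.89*i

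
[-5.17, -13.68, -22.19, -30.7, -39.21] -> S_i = -5.17 + -8.51*i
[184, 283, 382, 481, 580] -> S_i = 184 + 99*i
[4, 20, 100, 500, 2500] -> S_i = 4*5^i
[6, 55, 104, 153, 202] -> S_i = 6 + 49*i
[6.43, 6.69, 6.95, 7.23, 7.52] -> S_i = 6.43*1.04^i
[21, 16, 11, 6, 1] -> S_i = 21 + -5*i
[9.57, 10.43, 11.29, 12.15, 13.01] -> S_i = 9.57 + 0.86*i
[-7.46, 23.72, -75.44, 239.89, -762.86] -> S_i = -7.46*(-3.18)^i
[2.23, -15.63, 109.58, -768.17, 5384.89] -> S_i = 2.23*(-7.01)^i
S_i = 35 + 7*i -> [35, 42, 49, 56, 63]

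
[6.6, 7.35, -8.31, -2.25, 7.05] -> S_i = Random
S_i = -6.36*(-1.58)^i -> [-6.36, 10.05, -15.88, 25.09, -39.64]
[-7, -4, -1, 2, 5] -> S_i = -7 + 3*i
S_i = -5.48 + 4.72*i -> [-5.48, -0.76, 3.96, 8.68, 13.4]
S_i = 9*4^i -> [9, 36, 144, 576, 2304]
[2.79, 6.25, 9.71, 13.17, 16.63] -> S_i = 2.79 + 3.46*i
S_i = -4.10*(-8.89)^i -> [-4.1, 36.45, -324.03, 2880.64, -25608.9]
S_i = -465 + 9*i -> [-465, -456, -447, -438, -429]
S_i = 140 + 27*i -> [140, 167, 194, 221, 248]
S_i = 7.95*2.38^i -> [7.95, 18.92, 45.03, 107.18, 255.08]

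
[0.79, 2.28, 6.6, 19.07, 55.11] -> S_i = 0.79*2.89^i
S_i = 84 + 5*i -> [84, 89, 94, 99, 104]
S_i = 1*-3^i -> [1, -3, 9, -27, 81]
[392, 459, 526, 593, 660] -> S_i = 392 + 67*i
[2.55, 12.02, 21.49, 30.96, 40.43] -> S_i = 2.55 + 9.47*i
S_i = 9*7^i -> [9, 63, 441, 3087, 21609]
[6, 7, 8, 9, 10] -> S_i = 6 + 1*i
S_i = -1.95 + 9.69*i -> [-1.95, 7.74, 17.43, 27.12, 36.81]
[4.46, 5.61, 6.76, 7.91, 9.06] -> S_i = 4.46 + 1.15*i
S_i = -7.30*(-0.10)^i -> [-7.3, 0.73, -0.07, 0.01, -0.0]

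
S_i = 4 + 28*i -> [4, 32, 60, 88, 116]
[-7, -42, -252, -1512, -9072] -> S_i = -7*6^i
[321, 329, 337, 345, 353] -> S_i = 321 + 8*i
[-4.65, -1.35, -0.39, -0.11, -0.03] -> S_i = -4.65*0.29^i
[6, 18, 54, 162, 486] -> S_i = 6*3^i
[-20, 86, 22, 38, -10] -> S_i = Random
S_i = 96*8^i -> [96, 768, 6144, 49152, 393216]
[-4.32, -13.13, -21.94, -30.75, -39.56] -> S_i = -4.32 + -8.81*i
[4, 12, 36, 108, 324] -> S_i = 4*3^i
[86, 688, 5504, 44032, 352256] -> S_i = 86*8^i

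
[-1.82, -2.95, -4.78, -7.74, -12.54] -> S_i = -1.82*1.62^i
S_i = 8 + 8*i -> [8, 16, 24, 32, 40]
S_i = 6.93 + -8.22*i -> [6.93, -1.29, -9.51, -17.73, -25.95]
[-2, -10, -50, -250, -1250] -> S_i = -2*5^i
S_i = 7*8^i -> [7, 56, 448, 3584, 28672]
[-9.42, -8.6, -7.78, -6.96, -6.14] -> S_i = -9.42 + 0.82*i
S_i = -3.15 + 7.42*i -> [-3.15, 4.27, 11.69, 19.11, 26.53]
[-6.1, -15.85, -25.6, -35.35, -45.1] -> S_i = -6.10 + -9.75*i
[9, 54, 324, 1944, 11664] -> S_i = 9*6^i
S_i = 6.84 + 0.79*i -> [6.84, 7.63, 8.42, 9.21, 10.0]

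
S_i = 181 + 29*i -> [181, 210, 239, 268, 297]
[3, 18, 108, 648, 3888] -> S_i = 3*6^i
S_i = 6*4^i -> [6, 24, 96, 384, 1536]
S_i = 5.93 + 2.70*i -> [5.93, 8.63, 11.33, 14.03, 16.73]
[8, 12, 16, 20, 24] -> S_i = 8 + 4*i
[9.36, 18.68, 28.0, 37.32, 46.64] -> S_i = 9.36 + 9.32*i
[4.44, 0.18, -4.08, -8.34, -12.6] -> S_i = 4.44 + -4.26*i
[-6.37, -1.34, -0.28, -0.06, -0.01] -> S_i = -6.37*0.21^i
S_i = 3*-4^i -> [3, -12, 48, -192, 768]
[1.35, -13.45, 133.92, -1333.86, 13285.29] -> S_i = 1.35*(-9.96)^i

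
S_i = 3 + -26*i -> [3, -23, -49, -75, -101]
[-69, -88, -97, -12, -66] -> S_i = Random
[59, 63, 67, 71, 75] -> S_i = 59 + 4*i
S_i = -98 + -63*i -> [-98, -161, -224, -287, -350]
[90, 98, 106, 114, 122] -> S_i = 90 + 8*i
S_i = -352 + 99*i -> [-352, -253, -154, -55, 44]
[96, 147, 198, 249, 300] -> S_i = 96 + 51*i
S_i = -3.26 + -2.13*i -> [-3.26, -5.39, -7.52, -9.65, -11.78]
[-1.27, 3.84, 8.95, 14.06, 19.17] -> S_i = -1.27 + 5.11*i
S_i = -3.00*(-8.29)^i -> [-3.0, 24.87, -206.17, 1709.17, -14169.01]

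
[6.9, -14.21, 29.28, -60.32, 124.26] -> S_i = 6.90*(-2.06)^i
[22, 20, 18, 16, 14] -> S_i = 22 + -2*i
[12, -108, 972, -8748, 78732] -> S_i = 12*-9^i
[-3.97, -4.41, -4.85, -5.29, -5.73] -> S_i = -3.97 + -0.44*i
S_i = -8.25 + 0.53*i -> [-8.25, -7.72, -7.19, -6.66, -6.13]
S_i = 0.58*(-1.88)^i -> [0.58, -1.09, 2.05, -3.85, 7.25]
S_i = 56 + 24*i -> [56, 80, 104, 128, 152]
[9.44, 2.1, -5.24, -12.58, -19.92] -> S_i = 9.44 + -7.34*i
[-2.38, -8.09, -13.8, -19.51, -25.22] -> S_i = -2.38 + -5.71*i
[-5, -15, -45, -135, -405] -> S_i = -5*3^i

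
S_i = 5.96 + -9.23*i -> [5.96, -3.27, -12.5, -21.73, -30.96]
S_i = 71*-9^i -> [71, -639, 5751, -51759, 465831]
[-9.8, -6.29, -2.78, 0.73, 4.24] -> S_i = -9.80 + 3.51*i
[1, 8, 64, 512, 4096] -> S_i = 1*8^i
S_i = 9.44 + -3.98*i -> [9.44, 5.46, 1.48, -2.5, -6.48]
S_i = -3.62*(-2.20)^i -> [-3.62, 7.96, -17.52, 38.55, -84.8]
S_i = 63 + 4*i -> [63, 67, 71, 75, 79]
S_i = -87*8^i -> [-87, -696, -5568, -44544, -356352]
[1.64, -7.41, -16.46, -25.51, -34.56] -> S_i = 1.64 + -9.05*i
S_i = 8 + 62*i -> [8, 70, 132, 194, 256]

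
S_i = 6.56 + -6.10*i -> [6.56, 0.46, -5.64, -11.74, -17.84]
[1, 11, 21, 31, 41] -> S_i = 1 + 10*i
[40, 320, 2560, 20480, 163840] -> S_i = 40*8^i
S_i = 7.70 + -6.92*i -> [7.7, 0.78, -6.14, -13.06, -19.98]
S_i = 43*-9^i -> [43, -387, 3483, -31347, 282123]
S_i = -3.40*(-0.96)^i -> [-3.4, 3.26, -3.13, 3.01, -2.89]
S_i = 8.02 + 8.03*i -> [8.02, 16.05, 24.08, 32.11, 40.14]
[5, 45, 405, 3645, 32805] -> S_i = 5*9^i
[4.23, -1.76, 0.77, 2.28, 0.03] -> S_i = Random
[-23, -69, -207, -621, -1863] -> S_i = -23*3^i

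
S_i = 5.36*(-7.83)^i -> [5.36, -41.97, 328.62, -2573.06, 20147.07]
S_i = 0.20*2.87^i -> [0.2, 0.57, 1.65, 4.73, 13.57]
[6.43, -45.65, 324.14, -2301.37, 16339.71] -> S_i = 6.43*(-7.10)^i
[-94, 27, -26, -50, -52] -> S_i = Random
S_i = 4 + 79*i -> [4, 83, 162, 241, 320]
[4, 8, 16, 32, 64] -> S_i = 4*2^i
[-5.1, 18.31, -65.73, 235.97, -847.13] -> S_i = -5.10*(-3.59)^i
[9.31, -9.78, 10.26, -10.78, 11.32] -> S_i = 9.31*(-1.05)^i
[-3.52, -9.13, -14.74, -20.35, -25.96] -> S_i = -3.52 + -5.61*i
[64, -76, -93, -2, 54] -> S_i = Random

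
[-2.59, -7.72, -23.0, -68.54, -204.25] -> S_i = -2.59*2.98^i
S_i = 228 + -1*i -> [228, 227, 226, 225, 224]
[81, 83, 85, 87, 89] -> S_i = 81 + 2*i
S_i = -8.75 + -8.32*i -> [-8.75, -17.07, -25.39, -33.71, -42.03]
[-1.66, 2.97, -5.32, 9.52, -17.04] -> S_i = -1.66*(-1.79)^i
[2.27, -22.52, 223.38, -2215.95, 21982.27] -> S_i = 2.27*(-9.92)^i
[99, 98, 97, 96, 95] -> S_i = 99 + -1*i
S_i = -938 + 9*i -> [-938, -929, -920, -911, -902]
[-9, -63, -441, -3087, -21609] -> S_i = -9*7^i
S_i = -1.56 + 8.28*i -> [-1.56, 6.72, 15.0, 23.28, 31.56]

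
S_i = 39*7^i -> [39, 273, 1911, 13377, 93639]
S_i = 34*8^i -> [34, 272, 2176, 17408, 139264]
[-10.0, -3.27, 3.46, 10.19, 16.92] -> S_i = -10.00 + 6.73*i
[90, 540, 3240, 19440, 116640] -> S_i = 90*6^i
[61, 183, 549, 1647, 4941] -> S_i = 61*3^i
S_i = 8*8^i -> [8, 64, 512, 4096, 32768]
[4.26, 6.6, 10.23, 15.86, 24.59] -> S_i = 4.26*1.55^i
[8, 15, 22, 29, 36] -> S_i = 8 + 7*i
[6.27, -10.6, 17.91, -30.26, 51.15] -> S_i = 6.27*(-1.69)^i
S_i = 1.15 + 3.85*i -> [1.15, 5.0, 8.85, 12.7, 16.55]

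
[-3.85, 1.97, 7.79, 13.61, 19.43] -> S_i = -3.85 + 5.82*i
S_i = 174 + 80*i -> [174, 254, 334, 414, 494]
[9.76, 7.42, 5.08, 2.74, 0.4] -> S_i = 9.76 + -2.34*i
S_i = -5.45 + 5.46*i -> [-5.45, 0.01, 5.47, 10.93, 16.39]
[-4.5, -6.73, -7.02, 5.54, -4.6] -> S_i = Random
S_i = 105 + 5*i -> [105, 110, 115, 120, 125]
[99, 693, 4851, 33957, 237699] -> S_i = 99*7^i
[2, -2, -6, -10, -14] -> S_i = 2 + -4*i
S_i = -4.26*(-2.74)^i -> [-4.26, 11.67, -31.98, 87.63, -240.11]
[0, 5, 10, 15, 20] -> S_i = 0 + 5*i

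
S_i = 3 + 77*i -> [3, 80, 157, 234, 311]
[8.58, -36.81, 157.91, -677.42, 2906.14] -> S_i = 8.58*(-4.29)^i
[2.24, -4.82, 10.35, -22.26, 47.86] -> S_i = 2.24*(-2.15)^i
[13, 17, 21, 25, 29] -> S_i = 13 + 4*i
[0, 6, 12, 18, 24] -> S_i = 0 + 6*i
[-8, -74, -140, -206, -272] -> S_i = -8 + -66*i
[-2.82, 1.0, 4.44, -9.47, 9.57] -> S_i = Random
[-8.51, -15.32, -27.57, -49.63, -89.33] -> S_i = -8.51*1.80^i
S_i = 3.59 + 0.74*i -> [3.59, 4.33, 5.07, 5.81, 6.55]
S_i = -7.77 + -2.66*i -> [-7.77, -10.43, -13.09, -15.75, -18.41]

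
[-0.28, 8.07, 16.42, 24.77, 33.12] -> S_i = -0.28 + 8.35*i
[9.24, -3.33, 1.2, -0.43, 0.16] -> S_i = 9.24*(-0.36)^i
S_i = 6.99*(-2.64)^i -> [6.99, -18.45, 48.72, -128.61, 339.54]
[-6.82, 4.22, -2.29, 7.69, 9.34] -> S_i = Random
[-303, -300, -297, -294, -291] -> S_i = -303 + 3*i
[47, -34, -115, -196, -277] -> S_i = 47 + -81*i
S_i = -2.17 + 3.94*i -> [-2.17, 1.77, 5.71, 9.65, 13.59]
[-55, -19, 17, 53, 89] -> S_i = -55 + 36*i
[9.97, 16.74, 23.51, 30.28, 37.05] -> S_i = 9.97 + 6.77*i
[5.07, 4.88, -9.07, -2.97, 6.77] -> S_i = Random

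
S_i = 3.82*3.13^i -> [3.82, 11.96, 37.42, 117.14, 366.64]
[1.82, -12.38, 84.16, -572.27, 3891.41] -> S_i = 1.82*(-6.80)^i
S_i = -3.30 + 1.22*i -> [-3.3, -2.08, -0.86, 0.36, 1.58]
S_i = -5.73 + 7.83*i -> [-5.73, 2.1, 9.93, 17.76, 25.59]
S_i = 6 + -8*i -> [6, -2, -10, -18, -26]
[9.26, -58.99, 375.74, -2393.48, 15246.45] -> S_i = 9.26*(-6.37)^i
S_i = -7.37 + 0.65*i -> [-7.37, -6.72, -6.07, -5.42, -4.77]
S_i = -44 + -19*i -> [-44, -63, -82, -101, -120]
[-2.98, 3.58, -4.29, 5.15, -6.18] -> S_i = -2.98*(-1.20)^i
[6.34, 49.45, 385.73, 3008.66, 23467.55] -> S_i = 6.34*7.80^i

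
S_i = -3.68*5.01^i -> [-3.68, -18.44, -92.37, -462.77, -2318.46]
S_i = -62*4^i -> [-62, -248, -992, -3968, -15872]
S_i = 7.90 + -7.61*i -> [7.9, 0.29, -7.32, -14.93, -22.54]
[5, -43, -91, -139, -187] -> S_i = 5 + -48*i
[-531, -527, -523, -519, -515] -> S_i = -531 + 4*i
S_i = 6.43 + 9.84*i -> [6.43, 16.27, 26.11, 35.95, 45.79]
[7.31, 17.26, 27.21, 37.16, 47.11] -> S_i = 7.31 + 9.95*i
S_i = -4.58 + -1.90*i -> [-4.58, -6.48, -8.38, -10.28, -12.18]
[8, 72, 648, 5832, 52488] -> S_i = 8*9^i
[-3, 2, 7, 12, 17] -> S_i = -3 + 5*i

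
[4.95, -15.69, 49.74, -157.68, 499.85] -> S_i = 4.95*(-3.17)^i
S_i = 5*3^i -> [5, 15, 45, 135, 405]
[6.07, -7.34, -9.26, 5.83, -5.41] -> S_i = Random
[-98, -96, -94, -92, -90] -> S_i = -98 + 2*i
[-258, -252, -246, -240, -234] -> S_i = -258 + 6*i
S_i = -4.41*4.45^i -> [-4.41, -19.62, -87.33, -388.61, -1729.33]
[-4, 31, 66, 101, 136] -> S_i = -4 + 35*i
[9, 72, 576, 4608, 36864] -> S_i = 9*8^i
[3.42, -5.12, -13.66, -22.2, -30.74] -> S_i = 3.42 + -8.54*i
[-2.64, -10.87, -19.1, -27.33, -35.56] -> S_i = -2.64 + -8.23*i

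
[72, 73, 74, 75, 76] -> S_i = 72 + 1*i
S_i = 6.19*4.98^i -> [6.19, 30.83, 153.51, 764.5, 3807.22]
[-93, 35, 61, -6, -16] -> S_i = Random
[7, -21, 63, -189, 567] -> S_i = 7*-3^i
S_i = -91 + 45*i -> [-91, -46, -1, 44, 89]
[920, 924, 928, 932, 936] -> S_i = 920 + 4*i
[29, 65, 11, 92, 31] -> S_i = Random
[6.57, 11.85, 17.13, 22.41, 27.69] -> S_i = 6.57 + 5.28*i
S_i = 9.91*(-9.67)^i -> [9.91, -95.83, 926.67, -8960.93, 86652.19]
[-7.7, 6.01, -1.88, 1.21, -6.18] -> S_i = Random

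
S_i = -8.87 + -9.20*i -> [-8.87, -18.07, -27.27, -36.47, -45.67]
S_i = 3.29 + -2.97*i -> [3.29, 0.32, -2.65, -5.62, -8.59]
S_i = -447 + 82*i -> [-447, -365, -283, -201, -119]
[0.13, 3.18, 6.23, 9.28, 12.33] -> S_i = 0.13 + 3.05*i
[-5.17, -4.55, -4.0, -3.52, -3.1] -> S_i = -5.17*0.88^i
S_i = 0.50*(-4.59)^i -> [0.5, -2.3, 10.53, -48.35, 221.93]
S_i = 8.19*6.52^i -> [8.19, 53.4, 348.16, 2270.0, 14800.43]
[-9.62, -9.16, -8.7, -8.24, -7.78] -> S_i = -9.62 + 0.46*i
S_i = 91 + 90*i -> [91, 181, 271, 361, 451]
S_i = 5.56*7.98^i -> [5.56, 44.37, 354.06, 2825.42, 22546.87]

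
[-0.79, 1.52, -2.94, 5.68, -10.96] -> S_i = -0.79*(-1.93)^i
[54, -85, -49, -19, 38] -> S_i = Random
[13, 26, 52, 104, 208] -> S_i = 13*2^i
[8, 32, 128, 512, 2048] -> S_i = 8*4^i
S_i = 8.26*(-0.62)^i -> [8.26, -5.12, 3.18, -1.97, 1.22]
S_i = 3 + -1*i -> [3, 2, 1, 0, -1]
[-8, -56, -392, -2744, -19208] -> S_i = -8*7^i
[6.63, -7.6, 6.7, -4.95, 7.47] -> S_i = Random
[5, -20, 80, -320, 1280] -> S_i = 5*-4^i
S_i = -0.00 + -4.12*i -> [-0.0, -4.12, -8.24, -12.36, -16.48]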